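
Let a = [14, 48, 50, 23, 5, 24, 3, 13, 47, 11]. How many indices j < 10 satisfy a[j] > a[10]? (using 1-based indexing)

7

The element at index 10 is 11.
Elements before it: 14, 48, 50, 23, 5, 24, 3, 13, 47
Those larger than 11: 14, 48, 50, 23, 24, 13, 47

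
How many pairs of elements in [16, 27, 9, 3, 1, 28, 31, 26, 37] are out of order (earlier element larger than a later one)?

There are 12 out-of-order pairs.

For each element, count later entries that are smaller:
16: 3
27: 4
9: 2
3: 1
1: 0
28: 1
31: 1
26: 0
37: 0
Sum: 3 + 4 + 2 + 1 + 0 + 1 + 1 + 0 + 0 = 12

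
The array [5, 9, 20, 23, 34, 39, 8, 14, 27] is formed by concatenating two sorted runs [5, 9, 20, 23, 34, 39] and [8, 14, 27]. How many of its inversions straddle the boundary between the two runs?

Take each right-half value and tally the left-half values above it:
r = 8: 9, 20, 23, 34, 39 → 5
r = 14: 20, 23, 34, 39 → 4
r = 27: 34, 39 → 2
Cross-inversions: 5 + 4 + 2 = 11

There are 11 cross-inversions.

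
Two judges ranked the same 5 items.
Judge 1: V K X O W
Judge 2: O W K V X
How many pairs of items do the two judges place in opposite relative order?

There are 7 discordant pairs.

Assign each item its position (1..5) in the first ordering, then rewrite the second ordering as that position sequence:
positions: V→1, K→2, X→3, O→4, W→5
second ordering as positions: [4, 5, 2, 1, 3]
Discordant pairs = inversions in this position sequence.
4: 2, 1, 3 → 3
5: 2, 1, 3 → 3
2: 1 → 1
1: 0
3: 0
Total: 3 + 3 + 1 + 0 + 0 = 7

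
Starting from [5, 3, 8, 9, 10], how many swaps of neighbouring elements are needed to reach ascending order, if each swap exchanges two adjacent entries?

1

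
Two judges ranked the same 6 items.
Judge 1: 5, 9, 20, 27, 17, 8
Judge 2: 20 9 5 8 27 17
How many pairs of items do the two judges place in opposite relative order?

Assign each item its position (1..6) in the first ordering, then rewrite the second ordering as that position sequence:
positions: 5→1, 9→2, 20→3, 27→4, 17→5, 8→6
second ordering as positions: [3, 2, 1, 6, 4, 5]
Discordant pairs = inversions in this position sequence.
3: 2, 1 → 2
2: 1 → 1
1: 0
6: 4, 5 → 2
4: 0
5: 0
Total: 2 + 1 + 0 + 2 + 0 + 0 = 5

5 discordant pairs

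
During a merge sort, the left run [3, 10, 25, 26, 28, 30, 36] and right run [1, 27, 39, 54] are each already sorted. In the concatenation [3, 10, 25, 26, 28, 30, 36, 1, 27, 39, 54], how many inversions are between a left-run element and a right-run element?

Count, for every r in R, how many entries of L exceed r:
r = 1: 3, 10, 25, 26, 28, 30, 36 → 7
r = 27: 28, 30, 36 → 3
r = 39: none → 0
r = 54: none → 0
Cross-inversions: 7 + 3 + 0 + 0 = 10

10 split inversions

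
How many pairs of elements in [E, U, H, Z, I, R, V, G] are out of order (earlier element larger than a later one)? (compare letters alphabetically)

12

For each element, count later entries that are smaller:
E: 0
U: 4
H: 1
Z: 4
I: 1
R: 1
V: 1
G: 0
Sum: 0 + 4 + 1 + 4 + 1 + 1 + 1 + 0 = 12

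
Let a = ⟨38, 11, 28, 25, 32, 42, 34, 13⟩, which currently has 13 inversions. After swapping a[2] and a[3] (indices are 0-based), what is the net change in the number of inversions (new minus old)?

-1

Positions 2 and 3 hold 28 and 25; after swapping, the array is [38, 11, 25, 28, 32, 42, 34, 13].
Element-by-element contributions:
38 → 11, 25, 28, 32, 34, 13 → 6
11 → none → 0
25 → 13 → 1
28 → 13 → 1
32 → 13 → 1
42 → 34, 13 → 2
34 → 13 → 1
13 → none → 0
Sum: 6 + 0 + 1 + 1 + 1 + 2 + 1 + 0 = 12
Change: 12 − 13 = -1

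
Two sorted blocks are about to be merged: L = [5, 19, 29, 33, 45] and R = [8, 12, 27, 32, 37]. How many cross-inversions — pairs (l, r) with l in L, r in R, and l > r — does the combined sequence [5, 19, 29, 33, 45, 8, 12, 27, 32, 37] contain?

14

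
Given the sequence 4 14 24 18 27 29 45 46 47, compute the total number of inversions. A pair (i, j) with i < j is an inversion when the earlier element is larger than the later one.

Sweep left to right; for each value list the smaller values that follow it:
4: 0
14: 0
24: 1
18: 0
27: 0
29: 0
45: 0
46: 0
47: 0
Sum: 0 + 0 + 1 + 0 + 0 + 0 + 0 + 0 + 0 = 1

Out-of-order pairs: 1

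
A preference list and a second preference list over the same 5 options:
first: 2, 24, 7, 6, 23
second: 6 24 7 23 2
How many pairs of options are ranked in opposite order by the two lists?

Assign each item its position (1..5) in the first ordering, then rewrite the second ordering as that position sequence:
positions: 2→1, 24→2, 7→3, 6→4, 23→5
second ordering as positions: [4, 2, 3, 5, 1]
Discordant pairs = inversions in this position sequence.
4: 2, 3, 1 → 3
2: 1 → 1
3: 1 → 1
5: 1 → 1
1: 0
Total: 3 + 1 + 1 + 1 + 0 = 6

There are 6 pairs.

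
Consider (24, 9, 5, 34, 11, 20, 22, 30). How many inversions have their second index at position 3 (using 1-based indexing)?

2

The element at index 3 is 5.
Elements before it: 24, 9
Those larger than 5: 24, 9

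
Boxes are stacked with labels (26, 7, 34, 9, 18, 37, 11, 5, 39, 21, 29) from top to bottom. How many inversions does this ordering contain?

23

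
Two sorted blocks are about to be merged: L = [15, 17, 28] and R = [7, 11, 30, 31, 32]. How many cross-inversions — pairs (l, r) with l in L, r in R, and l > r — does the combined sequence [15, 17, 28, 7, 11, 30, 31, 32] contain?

6

For each element r of the right run, count left-run elements greater than r:
r = 7: 15, 17, 28 → 3
r = 11: 15, 17, 28 → 3
r = 30: none → 0
r = 31: none → 0
r = 32: none → 0
Cross-inversions: 3 + 3 + 0 + 0 + 0 = 6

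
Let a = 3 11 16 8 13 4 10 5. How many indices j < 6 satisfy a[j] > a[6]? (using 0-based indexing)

3

The element at index 6 is 10.
Elements before it: 3, 11, 16, 8, 13, 4
Those larger than 10: 11, 16, 13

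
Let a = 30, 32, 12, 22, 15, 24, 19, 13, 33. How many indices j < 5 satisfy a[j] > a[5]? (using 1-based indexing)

The element at index 5 is 15.
Elements before it: 30, 32, 12, 22
Those larger than 15: 30, 32, 22

3 such elements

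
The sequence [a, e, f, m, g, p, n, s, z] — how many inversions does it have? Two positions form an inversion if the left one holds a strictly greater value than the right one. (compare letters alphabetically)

Sweep left to right; for each value list the smaller values that follow it:
a → none → 0
e → none → 0
f → none → 0
m → g → 1
g → none → 0
p → n → 1
n → none → 0
s → none → 0
z → none → 0
Sum: 0 + 0 + 0 + 1 + 0 + 1 + 0 + 0 + 0 = 2

Inversions: 2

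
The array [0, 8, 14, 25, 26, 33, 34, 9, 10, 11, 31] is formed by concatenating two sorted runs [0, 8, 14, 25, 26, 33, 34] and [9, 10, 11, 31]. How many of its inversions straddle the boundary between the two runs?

17 split inversions

Count, for every r in R, how many entries of L exceed r:
r = 9: 14, 25, 26, 33, 34 → 5
r = 10: 14, 25, 26, 33, 34 → 5
r = 11: 14, 25, 26, 33, 34 → 5
r = 31: 33, 34 → 2
Cross-inversions: 5 + 5 + 5 + 2 = 17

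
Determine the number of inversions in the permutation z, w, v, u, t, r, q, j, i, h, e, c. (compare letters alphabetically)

Sweep left to right; for each value list the smaller values that follow it:
z → w, v, u, t, r, q, j, i, h, e, c → 11
w → v, u, t, r, q, j, i, h, e, c → 10
v → u, t, r, q, j, i, h, e, c → 9
u → t, r, q, j, i, h, e, c → 8
t → r, q, j, i, h, e, c → 7
r → q, j, i, h, e, c → 6
q → j, i, h, e, c → 5
j → i, h, e, c → 4
i → h, e, c → 3
h → e, c → 2
e → c → 1
c → none → 0
Sum: 11 + 10 + 9 + 8 + 7 + 6 + 5 + 4 + 3 + 2 + 1 + 0 = 66

66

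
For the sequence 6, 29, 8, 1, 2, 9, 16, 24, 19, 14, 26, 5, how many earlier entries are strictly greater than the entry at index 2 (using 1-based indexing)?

The element at index 2 is 29.
Elements before it: 6
None of them are larger than 29.

0 such elements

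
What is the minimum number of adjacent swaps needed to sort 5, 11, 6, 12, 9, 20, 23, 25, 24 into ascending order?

Each adjacent swap fixes exactly one inversion, so the minimum swap count equals the number of inversions.
Count inversions — for each element, later elements that are smaller:
5: none → 0
11: 6, 9 → 2
6: none → 0
12: 9 → 1
9: none → 0
20: none → 0
23: none → 0
25: 24 → 1
24: none → 0
Total inversions: 0 + 2 + 0 + 1 + 0 + 0 + 0 + 1 + 0 = 4

Adjacent swaps: 4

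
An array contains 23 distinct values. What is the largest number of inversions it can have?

253

A reversed (strictly descending) arrangement makes every pair an inversion, giving C(23, 2) inversions.
C(23, 2) = 23·22/2 = 253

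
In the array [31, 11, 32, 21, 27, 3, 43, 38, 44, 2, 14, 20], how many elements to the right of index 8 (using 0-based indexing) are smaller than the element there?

The element at index 8 is 44.
Elements after it: 2, 14, 20
Those smaller than 44: 2, 14, 20

3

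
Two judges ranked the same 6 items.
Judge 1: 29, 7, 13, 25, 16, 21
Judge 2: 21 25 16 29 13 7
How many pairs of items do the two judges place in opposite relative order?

Assign each item its position (1..6) in the first ordering, then rewrite the second ordering as that position sequence:
positions: 29→1, 7→2, 13→3, 25→4, 16→5, 21→6
second ordering as positions: [6, 4, 5, 1, 3, 2]
Discordant pairs = inversions in this position sequence.
6: 4, 5, 1, 3, 2 → 5
4: 1, 3, 2 → 3
5: 1, 3, 2 → 3
1: 0
3: 2 → 1
2: 0
Total: 5 + 3 + 3 + 0 + 1 + 0 = 12

Discordant pairs: 12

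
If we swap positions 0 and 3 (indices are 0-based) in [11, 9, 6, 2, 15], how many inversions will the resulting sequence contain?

Positions 0 and 3 hold 11 and 2; after swapping, the array is [2, 9, 6, 11, 15].
Sweep left to right; for each value list the smaller values that follow it:
2 → none → 0
9 → 6 → 1
6 → none → 0
11 → none → 0
15 → none → 0
Sum: 0 + 1 + 0 + 0 + 0 = 1

1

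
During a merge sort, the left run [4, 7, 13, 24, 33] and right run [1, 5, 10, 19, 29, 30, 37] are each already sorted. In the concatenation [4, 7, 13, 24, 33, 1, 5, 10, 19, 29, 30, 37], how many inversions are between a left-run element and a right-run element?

Cross-inversions: 16

For each element r of the right run, count left-run elements greater than r:
r = 1: 4, 7, 13, 24, 33 → 5
r = 5: 7, 13, 24, 33 → 4
r = 10: 13, 24, 33 → 3
r = 19: 24, 33 → 2
r = 29: 33 → 1
r = 30: 33 → 1
r = 37: none → 0
Cross-inversions: 5 + 4 + 3 + 2 + 1 + 1 + 0 = 16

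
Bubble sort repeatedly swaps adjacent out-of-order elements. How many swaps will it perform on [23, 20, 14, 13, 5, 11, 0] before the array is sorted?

Swaps: 20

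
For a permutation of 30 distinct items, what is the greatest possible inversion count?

435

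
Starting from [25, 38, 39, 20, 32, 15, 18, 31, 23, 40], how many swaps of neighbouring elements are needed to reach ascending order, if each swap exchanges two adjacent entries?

23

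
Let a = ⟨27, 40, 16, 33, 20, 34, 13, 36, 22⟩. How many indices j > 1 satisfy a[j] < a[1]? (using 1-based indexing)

The element at index 1 is 27.
Elements after it: 40, 16, 33, 20, 34, 13, 36, 22
Those smaller than 27: 16, 20, 13, 22

4 such elements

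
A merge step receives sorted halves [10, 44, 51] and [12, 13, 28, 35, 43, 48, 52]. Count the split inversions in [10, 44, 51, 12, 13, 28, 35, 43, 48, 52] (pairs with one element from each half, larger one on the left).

There are 11 cross-inversions.

For each element r of the right run, count left-run elements greater than r:
r = 12: 44, 51 → 2
r = 13: 44, 51 → 2
r = 28: 44, 51 → 2
r = 35: 44, 51 → 2
r = 43: 44, 51 → 2
r = 48: 51 → 1
r = 52: none → 0
Cross-inversions: 2 + 2 + 2 + 2 + 2 + 1 + 0 = 11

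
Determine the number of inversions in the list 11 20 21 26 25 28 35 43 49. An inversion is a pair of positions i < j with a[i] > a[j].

There is 1 inversion.

Count, for each position, how many later elements it exceeds:
11 → none → 0
20 → none → 0
21 → none → 0
26 → 25 → 1
25 → none → 0
28 → none → 0
35 → none → 0
43 → none → 0
49 → none → 0
Sum: 0 + 0 + 0 + 1 + 0 + 0 + 0 + 0 + 0 = 1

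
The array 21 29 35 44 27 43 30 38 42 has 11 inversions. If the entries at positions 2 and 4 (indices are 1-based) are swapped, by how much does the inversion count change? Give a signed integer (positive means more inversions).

+3

Positions 2 and 4 hold 29 and 44; after swapping, the array is [21, 44, 35, 29, 27, 43, 30, 38, 42].
For each element, count later entries that are smaller:
21 → none → 0
44 → 35, 29, 27, 43, 30, 38, 42 → 7
35 → 29, 27, 30 → 3
29 → 27 → 1
27 → none → 0
43 → 30, 38, 42 → 3
30 → none → 0
38 → none → 0
42 → none → 0
Sum: 0 + 7 + 3 + 1 + 0 + 3 + 0 + 0 + 0 = 14
Change: 14 − 11 = +3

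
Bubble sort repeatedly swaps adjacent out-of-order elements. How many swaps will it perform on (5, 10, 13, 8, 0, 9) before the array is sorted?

Each adjacent swap fixes exactly one inversion, so the minimum swap count equals the number of inversions.
Count inversions — for each element, later elements that are smaller:
5: 0 → 1
10: 8, 0, 9 → 3
13: 8, 0, 9 → 3
8: 0 → 1
0: none → 0
9: none → 0
Total inversions: 1 + 3 + 3 + 1 + 0 + 0 = 8

Swaps: 8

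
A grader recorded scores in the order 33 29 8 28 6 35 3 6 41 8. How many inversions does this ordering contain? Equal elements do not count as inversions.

Count, for each position, how many later elements it exceeds:
33 → 29, 8, 28, 6, 3, 6, 8 → 7
29 → 8, 28, 6, 3, 6, 8 → 6
8 → 6, 3, 6 → 3
28 → 6, 3, 6, 8 → 4
6 → 3 → 1
35 → 3, 6, 8 → 3
3 → none → 0
6 → none → 0
41 → 8 → 1
8 → none → 0
Sum: 7 + 6 + 3 + 4 + 1 + 3 + 0 + 0 + 1 + 0 = 25

25 out-of-order pairs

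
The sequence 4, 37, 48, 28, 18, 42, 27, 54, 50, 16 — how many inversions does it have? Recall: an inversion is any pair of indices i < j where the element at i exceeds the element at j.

19

For each element, count later entries that are smaller:
4 → none → 0
37 → 28, 18, 27, 16 → 4
48 → 28, 18, 42, 27, 16 → 5
28 → 18, 27, 16 → 3
18 → 16 → 1
42 → 27, 16 → 2
27 → 16 → 1
54 → 50, 16 → 2
50 → 16 → 1
16 → none → 0
Sum: 0 + 4 + 5 + 3 + 1 + 2 + 1 + 2 + 1 + 0 = 19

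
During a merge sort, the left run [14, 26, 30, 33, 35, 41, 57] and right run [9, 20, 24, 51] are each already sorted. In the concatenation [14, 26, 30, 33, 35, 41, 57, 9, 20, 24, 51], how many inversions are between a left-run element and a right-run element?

For each element r of the right run, count left-run elements greater than r:
r = 9: 14, 26, 30, 33, 35, 41, 57 → 7
r = 20: 26, 30, 33, 35, 41, 57 → 6
r = 24: 26, 30, 33, 35, 41, 57 → 6
r = 51: 57 → 1
Cross-inversions: 7 + 6 + 6 + 1 = 20

20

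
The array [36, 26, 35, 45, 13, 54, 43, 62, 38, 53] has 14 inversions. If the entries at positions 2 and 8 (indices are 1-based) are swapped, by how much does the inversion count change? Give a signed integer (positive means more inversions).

+9

Positions 2 and 8 hold 26 and 62; after swapping, the array is [36, 62, 35, 45, 13, 54, 43, 26, 38, 53].
For each element, count later entries that are smaller:
36: 3
62: 8
35: 2
45: 4
13: 0
54: 4
43: 2
26: 0
38: 0
53: 0
Sum: 3 + 8 + 2 + 4 + 0 + 4 + 2 + 0 + 0 + 0 = 23
Change: 23 − 14 = +9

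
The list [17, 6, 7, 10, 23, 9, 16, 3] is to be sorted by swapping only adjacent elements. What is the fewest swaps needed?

Adjacent swaps: 15

Each adjacent swap fixes exactly one inversion, so the minimum swap count equals the number of inversions.
Count inversions — for each element, later elements that are smaller:
17: 6, 7, 10, 9, 16, 3 → 6
6: 3 → 1
7: 3 → 1
10: 9, 3 → 2
23: 9, 16, 3 → 3
9: 3 → 1
16: 3 → 1
3: none → 0
Total inversions: 6 + 1 + 1 + 2 + 3 + 1 + 1 + 0 = 15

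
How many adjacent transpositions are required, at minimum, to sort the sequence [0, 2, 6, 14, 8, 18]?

1 swap

The minimum number of adjacent swaps to sort an array equals its inversion count, since every such swap removes exactly one inversion.
Count inversions — for each element, later elements that are smaller:
0: none → 0
2: none → 0
6: none → 0
14: 8 → 1
8: none → 0
18: none → 0
Total inversions: 0 + 0 + 0 + 1 + 0 + 0 = 1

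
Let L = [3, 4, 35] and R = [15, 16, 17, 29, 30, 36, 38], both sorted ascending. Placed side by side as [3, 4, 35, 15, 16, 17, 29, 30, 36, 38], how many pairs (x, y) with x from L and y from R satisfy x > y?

For each element r of the right run, count left-run elements greater than r:
r = 15: 35 → 1
r = 16: 35 → 1
r = 17: 35 → 1
r = 29: 35 → 1
r = 30: 35 → 1
r = 36: none → 0
r = 38: none → 0
Cross-inversions: 1 + 1 + 1 + 1 + 1 + 0 + 0 = 5

5 cross-inversions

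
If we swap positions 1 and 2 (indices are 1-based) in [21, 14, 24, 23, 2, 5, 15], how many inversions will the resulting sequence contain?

12 inversions

Positions 1 and 2 hold 21 and 14; after swapping, the array is [14, 21, 24, 23, 2, 5, 15].
Sweep left to right; for each value list the smaller values that follow it:
14 → 2, 5 → 2
21 → 2, 5, 15 → 3
24 → 23, 2, 5, 15 → 4
23 → 2, 5, 15 → 3
2 → none → 0
5 → none → 0
15 → none → 0
Sum: 2 + 3 + 4 + 3 + 0 + 0 + 0 = 12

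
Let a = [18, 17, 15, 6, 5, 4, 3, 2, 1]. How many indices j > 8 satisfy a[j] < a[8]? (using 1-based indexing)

The element at index 8 is 2.
Elements after it: 1
Those smaller than 2: 1

1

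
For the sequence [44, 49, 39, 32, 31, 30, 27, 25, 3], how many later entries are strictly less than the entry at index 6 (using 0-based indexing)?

The element at index 6 is 27.
Elements after it: 25, 3
Those smaller than 27: 25, 3

2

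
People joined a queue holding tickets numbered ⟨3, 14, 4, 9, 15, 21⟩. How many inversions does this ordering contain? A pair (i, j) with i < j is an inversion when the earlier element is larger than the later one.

Sweep left to right; for each value list the smaller values that follow it:
3 → none → 0
14 → 4, 9 → 2
4 → none → 0
9 → none → 0
15 → none → 0
21 → none → 0
Sum: 0 + 2 + 0 + 0 + 0 + 0 = 2

2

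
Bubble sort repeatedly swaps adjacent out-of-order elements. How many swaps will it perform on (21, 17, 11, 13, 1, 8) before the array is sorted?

Each adjacent swap fixes exactly one inversion, so the minimum swap count equals the number of inversions.
Count inversions — for each element, later elements that are smaller:
21: 17, 11, 13, 1, 8 → 5
17: 11, 13, 1, 8 → 4
11: 1, 8 → 2
13: 1, 8 → 2
1: none → 0
8: none → 0
Total inversions: 5 + 4 + 2 + 2 + 0 + 0 = 13

13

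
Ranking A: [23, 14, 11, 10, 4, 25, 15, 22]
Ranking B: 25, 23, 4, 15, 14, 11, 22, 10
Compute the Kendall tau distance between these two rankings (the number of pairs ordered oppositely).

12 discordant pairs

Assign each item its position (1..8) in the first ordering, then rewrite the second ordering as that position sequence:
positions: 23→1, 14→2, 11→3, 10→4, 4→5, 25→6, 15→7, 22→8
second ordering as positions: [6, 1, 5, 7, 2, 3, 8, 4]
Discordant pairs = inversions in this position sequence.
6: 1, 5, 2, 3, 4 → 5
1: 0
5: 2, 3, 4 → 3
7: 2, 3, 4 → 3
2: 0
3: 0
8: 4 → 1
4: 0
Total: 5 + 0 + 3 + 3 + 0 + 0 + 1 + 0 = 12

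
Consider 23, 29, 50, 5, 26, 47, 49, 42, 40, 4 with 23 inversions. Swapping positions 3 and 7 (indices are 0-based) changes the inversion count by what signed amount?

+3

Positions 3 and 7 hold 5 and 42; after swapping, the array is [23, 29, 50, 42, 26, 47, 49, 5, 40, 4].
Element-by-element contributions:
23: 2
29: 3
50: 7
42: 4
26: 2
47: 3
49: 3
5: 1
40: 1
4: 0
Sum: 2 + 3 + 7 + 4 + 2 + 3 + 3 + 1 + 1 + 0 = 26
Change: 26 − 23 = +3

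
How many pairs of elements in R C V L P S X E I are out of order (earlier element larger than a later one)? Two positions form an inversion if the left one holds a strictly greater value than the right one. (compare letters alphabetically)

18

Count, for each position, how many later elements it exceeds:
R: 5
C: 0
V: 5
L: 2
P: 2
S: 2
X: 2
E: 0
I: 0
Sum: 5 + 0 + 5 + 2 + 2 + 2 + 2 + 0 + 0 = 18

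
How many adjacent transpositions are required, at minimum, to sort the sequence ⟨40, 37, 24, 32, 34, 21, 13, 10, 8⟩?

33

The minimum number of adjacent swaps to sort an array equals its inversion count, since every such swap removes exactly one inversion.
Count inversions — for each element, later elements that are smaller:
40: 37, 24, 32, 34, 21, 13, 10, 8 → 8
37: 24, 32, 34, 21, 13, 10, 8 → 7
24: 21, 13, 10, 8 → 4
32: 21, 13, 10, 8 → 4
34: 21, 13, 10, 8 → 4
21: 13, 10, 8 → 3
13: 10, 8 → 2
10: 8 → 1
8: none → 0
Total inversions: 8 + 7 + 4 + 4 + 4 + 3 + 2 + 1 + 0 = 33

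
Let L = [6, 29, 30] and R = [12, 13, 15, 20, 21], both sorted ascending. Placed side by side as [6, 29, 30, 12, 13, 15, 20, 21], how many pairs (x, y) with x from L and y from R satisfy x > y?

10 cross-inversions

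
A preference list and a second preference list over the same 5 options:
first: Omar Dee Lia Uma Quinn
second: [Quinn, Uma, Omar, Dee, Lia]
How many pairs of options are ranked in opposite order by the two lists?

7 pairs

Assign each item its position (1..5) in the first ordering, then rewrite the second ordering as that position sequence:
positions: Omar→1, Dee→2, Lia→3, Uma→4, Quinn→5
second ordering as positions: [5, 4, 1, 2, 3]
Discordant pairs = inversions in this position sequence.
5: 4, 1, 2, 3 → 4
4: 1, 2, 3 → 3
1: 0
2: 0
3: 0
Total: 4 + 3 + 0 + 0 + 0 = 7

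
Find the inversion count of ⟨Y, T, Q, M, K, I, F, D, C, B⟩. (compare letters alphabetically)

45 out-of-order pairs

Sweep left to right; for each value list the smaller values that follow it:
Y: 9
T: 8
Q: 7
M: 6
K: 5
I: 4
F: 3
D: 2
C: 1
B: 0
Sum: 9 + 8 + 7 + 6 + 5 + 4 + 3 + 2 + 1 + 0 = 45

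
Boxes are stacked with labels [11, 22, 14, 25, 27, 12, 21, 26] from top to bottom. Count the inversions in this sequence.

9 out-of-order pairs

For each element, count later entries that are smaller:
11 → none → 0
22 → 14, 12, 21 → 3
14 → 12 → 1
25 → 12, 21 → 2
27 → 12, 21, 26 → 3
12 → none → 0
21 → none → 0
26 → none → 0
Sum: 0 + 3 + 1 + 2 + 3 + 0 + 0 + 0 = 9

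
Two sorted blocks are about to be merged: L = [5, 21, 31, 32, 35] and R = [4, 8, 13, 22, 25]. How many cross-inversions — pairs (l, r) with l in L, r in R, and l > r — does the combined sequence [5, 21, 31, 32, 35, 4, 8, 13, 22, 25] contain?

19

For each element r of the right run, count left-run elements greater than r:
r = 4: 5, 21, 31, 32, 35 → 5
r = 8: 21, 31, 32, 35 → 4
r = 13: 21, 31, 32, 35 → 4
r = 22: 31, 32, 35 → 3
r = 25: 31, 32, 35 → 3
Cross-inversions: 5 + 4 + 4 + 3 + 3 = 19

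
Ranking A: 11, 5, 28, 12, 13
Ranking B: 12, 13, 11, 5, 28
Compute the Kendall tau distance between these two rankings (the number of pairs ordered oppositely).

6

Assign each item its position (1..5) in the first ordering, then rewrite the second ordering as that position sequence:
positions: 11→1, 5→2, 28→3, 12→4, 13→5
second ordering as positions: [4, 5, 1, 2, 3]
Discordant pairs = inversions in this position sequence.
4: 1, 2, 3 → 3
5: 1, 2, 3 → 3
1: 0
2: 0
3: 0
Total: 3 + 3 + 0 + 0 + 0 = 6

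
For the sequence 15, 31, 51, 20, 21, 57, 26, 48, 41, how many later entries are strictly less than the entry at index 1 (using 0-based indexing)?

The element at index 1 is 31.
Elements after it: 51, 20, 21, 57, 26, 48, 41
Those smaller than 31: 20, 21, 26

3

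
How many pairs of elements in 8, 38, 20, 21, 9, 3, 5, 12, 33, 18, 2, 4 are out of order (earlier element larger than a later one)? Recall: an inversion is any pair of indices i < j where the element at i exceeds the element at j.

42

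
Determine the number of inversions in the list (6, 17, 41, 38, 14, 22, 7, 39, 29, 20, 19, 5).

Sweep left to right; for each value list the smaller values that follow it:
6 → 5 → 1
17 → 14, 7, 5 → 3
41 → 38, 14, 22, 7, 39, 29, 20, 19, 5 → 9
38 → 14, 22, 7, 29, 20, 19, 5 → 7
14 → 7, 5 → 2
22 → 7, 20, 19, 5 → 4
7 → 5 → 1
39 → 29, 20, 19, 5 → 4
29 → 20, 19, 5 → 3
20 → 19, 5 → 2
19 → 5 → 1
5 → none → 0
Sum: 1 + 3 + 9 + 7 + 2 + 4 + 1 + 4 + 3 + 2 + 1 + 0 = 37

Out-of-order pairs: 37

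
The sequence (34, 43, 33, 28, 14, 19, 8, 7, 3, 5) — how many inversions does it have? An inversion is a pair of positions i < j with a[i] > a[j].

There are 42 inversions.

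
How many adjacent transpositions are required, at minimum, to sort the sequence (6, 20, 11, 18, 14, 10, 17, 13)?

14

Minimum adjacent swaps = number of inversions (each swap of adjacent out-of-order elements removes one inversion and no swap can remove more).
Count inversions — for each element, later elements that are smaller:
6: none → 0
20: 11, 18, 14, 10, 17, 13 → 6
11: 10 → 1
18: 14, 10, 17, 13 → 4
14: 10, 13 → 2
10: none → 0
17: 13 → 1
13: none → 0
Total inversions: 0 + 6 + 1 + 4 + 2 + 0 + 1 + 0 = 14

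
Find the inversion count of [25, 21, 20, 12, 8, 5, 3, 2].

28 out-of-order pairs

Count, for each position, how many later elements it exceeds:
25 → 21, 20, 12, 8, 5, 3, 2 → 7
21 → 20, 12, 8, 5, 3, 2 → 6
20 → 12, 8, 5, 3, 2 → 5
12 → 8, 5, 3, 2 → 4
8 → 5, 3, 2 → 3
5 → 3, 2 → 2
3 → 2 → 1
2 → none → 0
Sum: 7 + 6 + 5 + 4 + 3 + 2 + 1 + 0 = 28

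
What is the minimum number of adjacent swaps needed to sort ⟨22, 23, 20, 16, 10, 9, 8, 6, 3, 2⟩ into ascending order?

Each adjacent swap fixes exactly one inversion, so the minimum swap count equals the number of inversions.
Count inversions — for each element, later elements that are smaller:
22: 20, 16, 10, 9, 8, 6, 3, 2 → 8
23: 20, 16, 10, 9, 8, 6, 3, 2 → 8
20: 16, 10, 9, 8, 6, 3, 2 → 7
16: 10, 9, 8, 6, 3, 2 → 6
10: 9, 8, 6, 3, 2 → 5
9: 8, 6, 3, 2 → 4
8: 6, 3, 2 → 3
6: 3, 2 → 2
3: 2 → 1
2: none → 0
Total inversions: 8 + 8 + 7 + 6 + 5 + 4 + 3 + 2 + 1 + 0 = 44

44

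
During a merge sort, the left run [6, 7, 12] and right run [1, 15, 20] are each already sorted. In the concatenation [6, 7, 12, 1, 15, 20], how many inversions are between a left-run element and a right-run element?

Take each right-half value and tally the left-half values above it:
r = 1: 6, 7, 12 → 3
r = 15: none → 0
r = 20: none → 0
Cross-inversions: 3 + 0 + 0 = 3

3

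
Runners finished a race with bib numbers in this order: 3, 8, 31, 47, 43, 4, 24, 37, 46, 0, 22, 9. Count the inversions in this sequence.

Out-of-order pairs: 33

Sweep left to right; for each value list the smaller values that follow it:
3 → 0 → 1
8 → 4, 0 → 2
31 → 4, 24, 0, 22, 9 → 5
47 → 43, 4, 24, 37, 46, 0, 22, 9 → 8
43 → 4, 24, 37, 0, 22, 9 → 6
4 → 0 → 1
24 → 0, 22, 9 → 3
37 → 0, 22, 9 → 3
46 → 0, 22, 9 → 3
0 → none → 0
22 → 9 → 1
9 → none → 0
Sum: 1 + 2 + 5 + 8 + 6 + 1 + 3 + 3 + 3 + 0 + 1 + 0 = 33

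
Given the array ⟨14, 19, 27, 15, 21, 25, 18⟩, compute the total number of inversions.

8 inversions

Inversion pairs (indices are 1-based):
(2,4): 19 > 15
(2,7): 19 > 18
(3,4): 27 > 15
(3,5): 27 > 21
(3,6): 27 > 25
(3,7): 27 > 18
(5,7): 21 > 18
(6,7): 25 > 18
That's 8 pairs.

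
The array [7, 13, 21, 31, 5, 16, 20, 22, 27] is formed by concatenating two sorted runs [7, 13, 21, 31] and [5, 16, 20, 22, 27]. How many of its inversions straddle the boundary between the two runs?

10

For each element r of the right run, count left-run elements greater than r:
r = 5: 7, 13, 21, 31 → 4
r = 16: 21, 31 → 2
r = 20: 21, 31 → 2
r = 22: 31 → 1
r = 27: 31 → 1
Cross-inversions: 4 + 2 + 2 + 1 + 1 = 10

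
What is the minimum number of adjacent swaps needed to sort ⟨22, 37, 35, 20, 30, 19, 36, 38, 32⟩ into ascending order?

Each adjacent swap fixes exactly one inversion, so the minimum swap count equals the number of inversions.
Count inversions — for each element, later elements that are smaller:
22: 20, 19 → 2
37: 35, 20, 30, 19, 36, 32 → 6
35: 20, 30, 19, 32 → 4
20: 19 → 1
30: 19 → 1
19: none → 0
36: 32 → 1
38: 32 → 1
32: none → 0
Total inversions: 2 + 6 + 4 + 1 + 1 + 0 + 1 + 1 + 0 = 16

Swaps: 16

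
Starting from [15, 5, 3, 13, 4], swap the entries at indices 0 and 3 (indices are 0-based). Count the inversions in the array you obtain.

6 inversions

Positions 0 and 3 hold 15 and 13; after swapping, the array is [13, 5, 3, 15, 4].
Sweep left to right; for each value list the smaller values that follow it:
13 → 5, 3, 4 → 3
5 → 3, 4 → 2
3 → none → 0
15 → 4 → 1
4 → none → 0
Sum: 3 + 2 + 0 + 1 + 0 = 6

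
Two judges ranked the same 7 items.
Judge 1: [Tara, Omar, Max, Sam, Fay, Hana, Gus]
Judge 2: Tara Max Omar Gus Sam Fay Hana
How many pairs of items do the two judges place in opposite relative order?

Assign each item its position (1..7) in the first ordering, then rewrite the second ordering as that position sequence:
positions: Tara→1, Omar→2, Max→3, Sam→4, Fay→5, Hana→6, Gus→7
second ordering as positions: [1, 3, 2, 7, 4, 5, 6]
Discordant pairs = inversions in this position sequence.
1: 0
3: 2 → 1
2: 0
7: 4, 5, 6 → 3
4: 0
5: 0
6: 0
Total: 0 + 1 + 0 + 3 + 0 + 0 + 0 = 4

4 discordant pairs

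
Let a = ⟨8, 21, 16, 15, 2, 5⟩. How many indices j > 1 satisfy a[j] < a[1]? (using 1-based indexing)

2

The element at index 1 is 8.
Elements after it: 21, 16, 15, 2, 5
Those smaller than 8: 2, 5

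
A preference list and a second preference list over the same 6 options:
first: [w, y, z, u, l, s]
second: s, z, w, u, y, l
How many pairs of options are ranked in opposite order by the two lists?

Assign each item its position (1..6) in the first ordering, then rewrite the second ordering as that position sequence:
positions: w→1, y→2, z→3, u→4, l→5, s→6
second ordering as positions: [6, 3, 1, 4, 2, 5]
Discordant pairs = inversions in this position sequence.
6: 3, 1, 4, 2, 5 → 5
3: 1, 2 → 2
1: 0
4: 2 → 1
2: 0
5: 0
Total: 5 + 2 + 0 + 1 + 0 + 0 = 8

8 pairs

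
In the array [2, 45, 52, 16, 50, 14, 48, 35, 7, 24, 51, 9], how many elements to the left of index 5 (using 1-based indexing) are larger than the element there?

The element at index 5 is 50.
Elements before it: 2, 45, 52, 16
Those larger than 50: 52

1 such element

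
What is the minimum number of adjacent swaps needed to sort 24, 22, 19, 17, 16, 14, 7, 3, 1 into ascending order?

36

Each adjacent swap fixes exactly one inversion, so the minimum swap count equals the number of inversions.
Count inversions — for each element, later elements that are smaller:
24: 22, 19, 17, 16, 14, 7, 3, 1 → 8
22: 19, 17, 16, 14, 7, 3, 1 → 7
19: 17, 16, 14, 7, 3, 1 → 6
17: 16, 14, 7, 3, 1 → 5
16: 14, 7, 3, 1 → 4
14: 7, 3, 1 → 3
7: 3, 1 → 2
3: 1 → 1
1: none → 0
Total inversions: 8 + 7 + 6 + 5 + 4 + 3 + 2 + 1 + 0 = 36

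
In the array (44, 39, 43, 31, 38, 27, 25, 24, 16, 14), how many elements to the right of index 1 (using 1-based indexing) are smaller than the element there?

The element at index 1 is 44.
Elements after it: 39, 43, 31, 38, 27, 25, 24, 16, 14
Those smaller than 44: 39, 43, 31, 38, 27, 25, 24, 16, 14

9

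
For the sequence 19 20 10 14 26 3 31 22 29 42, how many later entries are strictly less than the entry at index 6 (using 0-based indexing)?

2

The element at index 6 is 31.
Elements after it: 22, 29, 42
Those smaller than 31: 22, 29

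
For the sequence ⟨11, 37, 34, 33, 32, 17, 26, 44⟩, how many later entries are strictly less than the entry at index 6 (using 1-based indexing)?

0

The element at index 6 is 17.
Elements after it: 26, 44
None of them are smaller than 17.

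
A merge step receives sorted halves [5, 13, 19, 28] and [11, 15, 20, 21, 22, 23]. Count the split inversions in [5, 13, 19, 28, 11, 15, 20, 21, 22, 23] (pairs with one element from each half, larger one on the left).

Take each right-half value and tally the left-half values above it:
r = 11: 13, 19, 28 → 3
r = 15: 19, 28 → 2
r = 20: 28 → 1
r = 21: 28 → 1
r = 22: 28 → 1
r = 23: 28 → 1
Cross-inversions: 3 + 2 + 1 + 1 + 1 + 1 = 9

Split inversions: 9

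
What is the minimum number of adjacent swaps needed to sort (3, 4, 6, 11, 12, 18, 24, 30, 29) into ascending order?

Each adjacent swap fixes exactly one inversion, so the minimum swap count equals the number of inversions.
Count inversions — for each element, later elements that are smaller:
3: none → 0
4: none → 0
6: none → 0
11: none → 0
12: none → 0
18: none → 0
24: none → 0
30: 29 → 1
29: none → 0
Total inversions: 0 + 0 + 0 + 0 + 0 + 0 + 0 + 1 + 0 = 1

1 adjacent swap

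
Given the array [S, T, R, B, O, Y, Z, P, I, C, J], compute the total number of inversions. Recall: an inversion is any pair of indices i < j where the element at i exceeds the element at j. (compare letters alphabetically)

Out-of-order pairs: 35

Count, for each position, how many later elements it exceeds:
S: 7
T: 7
R: 6
B: 0
O: 3
Y: 4
Z: 4
P: 3
I: 1
C: 0
J: 0
Sum: 7 + 7 + 6 + 0 + 3 + 4 + 4 + 3 + 1 + 0 + 0 = 35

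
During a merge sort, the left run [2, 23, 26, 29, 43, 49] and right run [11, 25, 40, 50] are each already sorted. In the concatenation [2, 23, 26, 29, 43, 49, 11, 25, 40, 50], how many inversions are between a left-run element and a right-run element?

For each element r of the right run, count left-run elements greater than r:
r = 11: 23, 26, 29, 43, 49 → 5
r = 25: 26, 29, 43, 49 → 4
r = 40: 43, 49 → 2
r = 50: none → 0
Cross-inversions: 5 + 4 + 2 + 0 = 11

Split inversions: 11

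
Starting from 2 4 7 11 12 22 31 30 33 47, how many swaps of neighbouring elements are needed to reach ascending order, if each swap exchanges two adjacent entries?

The minimum number of adjacent swaps to sort an array equals its inversion count, since every such swap removes exactly one inversion.
Count inversions — for each element, later elements that are smaller:
2: none → 0
4: none → 0
7: none → 0
11: none → 0
12: none → 0
22: none → 0
31: 30 → 1
30: none → 0
33: none → 0
47: none → 0
Total inversions: 0 + 0 + 0 + 0 + 0 + 0 + 1 + 0 + 0 + 0 = 1

1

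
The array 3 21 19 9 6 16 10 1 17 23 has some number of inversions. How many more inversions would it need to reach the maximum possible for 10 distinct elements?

25 inversions short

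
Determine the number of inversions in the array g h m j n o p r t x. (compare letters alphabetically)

Element-by-element contributions:
g: 0
h: 0
m: 1
j: 0
n: 0
o: 0
p: 0
r: 0
t: 0
x: 0
Sum: 0 + 0 + 1 + 0 + 0 + 0 + 0 + 0 + 0 + 0 = 1

1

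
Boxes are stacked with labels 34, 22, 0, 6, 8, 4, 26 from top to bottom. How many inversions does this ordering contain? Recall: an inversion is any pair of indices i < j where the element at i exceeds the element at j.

12

Inversion pairs (indices are 1-based):
(1,2): 34 > 22
(1,3): 34 > 0
(1,4): 34 > 6
(1,5): 34 > 8
(1,6): 34 > 4
(1,7): 34 > 26
(2,3): 22 > 0
(2,4): 22 > 6
(2,5): 22 > 8
(2,6): 22 > 4
(4,6): 6 > 4
(5,6): 8 > 4
That's 12 pairs.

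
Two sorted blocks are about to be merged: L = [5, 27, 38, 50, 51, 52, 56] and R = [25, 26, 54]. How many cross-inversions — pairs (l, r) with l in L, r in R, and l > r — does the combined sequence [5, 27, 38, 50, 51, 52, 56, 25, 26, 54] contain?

13 split inversions

Take each right-half value and tally the left-half values above it:
r = 25: 27, 38, 50, 51, 52, 56 → 6
r = 26: 27, 38, 50, 51, 52, 56 → 6
r = 54: 56 → 1
Cross-inversions: 6 + 6 + 1 = 13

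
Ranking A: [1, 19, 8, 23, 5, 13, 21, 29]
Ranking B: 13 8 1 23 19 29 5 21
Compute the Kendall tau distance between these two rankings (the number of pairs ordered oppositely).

10

Assign each item its position (1..8) in the first ordering, then rewrite the second ordering as that position sequence:
positions: 1→1, 19→2, 8→3, 23→4, 5→5, 13→6, 21→7, 29→8
second ordering as positions: [6, 3, 1, 4, 2, 8, 5, 7]
Discordant pairs = inversions in this position sequence.
6: 3, 1, 4, 2, 5 → 5
3: 1, 2 → 2
1: 0
4: 2 → 1
2: 0
8: 5, 7 → 2
5: 0
7: 0
Total: 5 + 2 + 0 + 1 + 0 + 2 + 0 + 0 = 10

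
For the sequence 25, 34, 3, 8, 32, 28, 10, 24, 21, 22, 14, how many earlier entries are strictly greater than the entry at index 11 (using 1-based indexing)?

The element at index 11 is 14.
Elements before it: 25, 34, 3, 8, 32, 28, 10, 24, 21, 22
Those larger than 14: 25, 34, 32, 28, 24, 21, 22

7 such elements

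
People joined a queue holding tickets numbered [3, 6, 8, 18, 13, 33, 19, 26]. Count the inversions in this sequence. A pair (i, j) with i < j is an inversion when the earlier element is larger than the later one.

There are 3 inversions.

Element-by-element contributions:
3: 0
6: 0
8: 0
18: 1
13: 0
33: 2
19: 0
26: 0
Sum: 0 + 0 + 0 + 1 + 0 + 2 + 0 + 0 = 3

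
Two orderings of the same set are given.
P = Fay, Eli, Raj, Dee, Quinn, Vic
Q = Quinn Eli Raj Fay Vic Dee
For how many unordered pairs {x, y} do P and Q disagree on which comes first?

7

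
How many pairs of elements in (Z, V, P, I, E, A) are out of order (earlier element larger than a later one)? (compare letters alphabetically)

15

For each element, count later entries that are smaller:
Z: 5
V: 4
P: 3
I: 2
E: 1
A: 0
Sum: 5 + 4 + 3 + 2 + 1 + 0 = 15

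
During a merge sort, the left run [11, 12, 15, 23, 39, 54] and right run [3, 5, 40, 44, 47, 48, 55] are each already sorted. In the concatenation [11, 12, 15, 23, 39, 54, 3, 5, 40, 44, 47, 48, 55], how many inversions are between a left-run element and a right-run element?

Take each right-half value and tally the left-half values above it:
r = 3: 11, 12, 15, 23, 39, 54 → 6
r = 5: 11, 12, 15, 23, 39, 54 → 6
r = 40: 54 → 1
r = 44: 54 → 1
r = 47: 54 → 1
r = 48: 54 → 1
r = 55: none → 0
Cross-inversions: 6 + 6 + 1 + 1 + 1 + 1 + 0 = 16

There are 16 split inversions.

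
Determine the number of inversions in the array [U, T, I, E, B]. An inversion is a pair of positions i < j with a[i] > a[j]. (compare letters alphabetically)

Inversion pairs (indices are 0-based):
(0,1): U > T
(0,2): U > I
(0,3): U > E
(0,4): U > B
(1,2): T > I
(1,3): T > E
(1,4): T > B
(2,3): I > E
(2,4): I > B
(3,4): E > B
That's 10 pairs.

Inversions: 10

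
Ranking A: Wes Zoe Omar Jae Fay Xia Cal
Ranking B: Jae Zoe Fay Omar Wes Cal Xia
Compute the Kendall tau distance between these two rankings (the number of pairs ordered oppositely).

8

Assign each item its position (1..7) in the first ordering, then rewrite the second ordering as that position sequence:
positions: Wes→1, Zoe→2, Omar→3, Jae→4, Fay→5, Xia→6, Cal→7
second ordering as positions: [4, 2, 5, 3, 1, 7, 6]
Discordant pairs = inversions in this position sequence.
4: 2, 3, 1 → 3
2: 1 → 1
5: 3, 1 → 2
3: 1 → 1
1: 0
7: 6 → 1
6: 0
Total: 3 + 1 + 2 + 1 + 0 + 1 + 0 = 8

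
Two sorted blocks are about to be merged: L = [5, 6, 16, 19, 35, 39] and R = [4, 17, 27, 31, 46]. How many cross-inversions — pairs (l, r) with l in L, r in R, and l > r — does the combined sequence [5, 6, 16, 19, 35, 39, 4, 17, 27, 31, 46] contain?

13

For each element r of the right run, count left-run elements greater than r:
r = 4: 5, 6, 16, 19, 35, 39 → 6
r = 17: 19, 35, 39 → 3
r = 27: 35, 39 → 2
r = 31: 35, 39 → 2
r = 46: none → 0
Cross-inversions: 6 + 3 + 2 + 2 + 0 = 13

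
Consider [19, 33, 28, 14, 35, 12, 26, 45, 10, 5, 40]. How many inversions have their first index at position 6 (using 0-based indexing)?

2

The element at index 6 is 26.
Elements after it: 45, 10, 5, 40
Those smaller than 26: 10, 5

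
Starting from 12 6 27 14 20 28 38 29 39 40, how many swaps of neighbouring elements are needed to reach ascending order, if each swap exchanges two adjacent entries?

4 swaps

Minimum adjacent swaps = number of inversions (each swap of adjacent out-of-order elements removes one inversion and no swap can remove more).
Count inversions — for each element, later elements that are smaller:
12: 6 → 1
6: none → 0
27: 14, 20 → 2
14: none → 0
20: none → 0
28: none → 0
38: 29 → 1
29: none → 0
39: none → 0
40: none → 0
Total inversions: 1 + 0 + 2 + 0 + 0 + 0 + 1 + 0 + 0 + 0 = 4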